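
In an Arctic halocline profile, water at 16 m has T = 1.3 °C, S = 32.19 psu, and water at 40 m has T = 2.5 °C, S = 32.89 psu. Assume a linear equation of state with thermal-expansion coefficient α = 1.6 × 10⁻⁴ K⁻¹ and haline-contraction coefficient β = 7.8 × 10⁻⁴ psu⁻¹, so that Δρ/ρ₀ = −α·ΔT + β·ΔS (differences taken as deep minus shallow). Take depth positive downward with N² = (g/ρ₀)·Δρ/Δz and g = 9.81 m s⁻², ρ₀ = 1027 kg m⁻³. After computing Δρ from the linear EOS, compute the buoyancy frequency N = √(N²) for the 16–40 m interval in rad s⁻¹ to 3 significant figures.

0.0120 rad s⁻¹

ΔT = +1.2 K, ΔS = +0.70 psu (deep − shallow).
Δρ/ρ₀ = −αΔT + βΔS = -1.92 × 10⁻⁴ + 5.46 × 10⁻⁴ = 3.54 × 10⁻⁴, so Δρ ≈ 0.3636 kg m⁻³.
N² = (g/ρ₀)·Δρ/Δz = g·(Δρ/ρ₀)/Δz = 9.81 × 3.54 × 10⁻⁴ / 24 = 1.4470 × 10⁻⁴ s⁻².
N = √(1.4470 × 10⁻⁴) = 0.012029 rad s⁻¹ ≈ 0.0120 rad s⁻¹.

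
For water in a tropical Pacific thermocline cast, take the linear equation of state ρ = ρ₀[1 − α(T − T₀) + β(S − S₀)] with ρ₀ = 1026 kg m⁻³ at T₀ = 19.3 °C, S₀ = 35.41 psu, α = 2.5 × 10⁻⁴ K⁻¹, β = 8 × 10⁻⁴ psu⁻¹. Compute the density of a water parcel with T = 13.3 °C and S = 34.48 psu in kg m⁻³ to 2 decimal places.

T − T₀ = -6.0 K, S − S₀ = -0.93 psu.
Bracket = 1 − α·(-6.0) + β·(-0.93) = 1 + (7.56 × 10⁻⁴) = 1.0007560.
ρ = 1026 × 1.0007560 = 1026.78 kg m⁻³.

1026.78 kg m⁻³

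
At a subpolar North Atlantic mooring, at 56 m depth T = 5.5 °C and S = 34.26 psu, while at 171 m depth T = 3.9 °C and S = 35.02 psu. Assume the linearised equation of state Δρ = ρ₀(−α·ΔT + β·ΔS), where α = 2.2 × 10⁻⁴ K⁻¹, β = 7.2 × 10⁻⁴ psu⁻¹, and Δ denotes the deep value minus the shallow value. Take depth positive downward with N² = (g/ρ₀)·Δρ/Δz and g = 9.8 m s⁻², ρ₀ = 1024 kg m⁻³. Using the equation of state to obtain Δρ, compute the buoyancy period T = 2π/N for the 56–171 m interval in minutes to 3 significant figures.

12.0 min

ΔT = -1.6 K, ΔS = +0.76 psu (deep − shallow).
Δρ/ρ₀ = −αΔT + βΔS = 3.52 × 10⁻⁴ + 5.472 × 10⁻⁴ = 8.992 × 10⁻⁴, so Δρ ≈ 0.9208 kg m⁻³.
N² = (g/ρ₀)·Δρ/Δz = g·(Δρ/ρ₀)/Δz = 9.8 × 8.992 × 10⁻⁴ / 115 = 7.6627 × 10⁻⁵ s⁻².
N = √(7.6627 × 10⁻⁵) = 8.7537 × 10⁻³ rad s⁻¹ → T = 2π/N = 717.77 s = 11.963 min ≈ 12.0 min.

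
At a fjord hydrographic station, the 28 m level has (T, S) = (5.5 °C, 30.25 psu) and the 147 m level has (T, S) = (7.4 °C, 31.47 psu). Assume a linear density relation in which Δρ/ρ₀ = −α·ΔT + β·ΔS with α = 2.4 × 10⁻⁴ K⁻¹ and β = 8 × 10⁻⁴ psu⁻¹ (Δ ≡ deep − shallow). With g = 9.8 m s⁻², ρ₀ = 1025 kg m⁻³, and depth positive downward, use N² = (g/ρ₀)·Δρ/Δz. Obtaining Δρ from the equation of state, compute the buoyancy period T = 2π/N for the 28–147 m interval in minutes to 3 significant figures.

ΔT = +1.9 K, ΔS = +1.22 psu (deep − shallow).
Δρ/ρ₀ = −αΔT + βΔS = -4.56 × 10⁻⁴ + 9.76 × 10⁻⁴ = 5.20 × 10⁻⁴, so Δρ ≈ 0.5330 kg m⁻³.
N² = (g/ρ₀)·Δρ/Δz = g·(Δρ/ρ₀)/Δz = 9.8 × 5.20 × 10⁻⁴ / 119 = 4.2824 × 10⁻⁵ s⁻².
N = √(4.2824 × 10⁻⁵) = 6.5440 × 10⁻³ rad s⁻¹ → T = 2π/N = 960.14 s = 16.002 min ≈ 16.0 min.

16.0 min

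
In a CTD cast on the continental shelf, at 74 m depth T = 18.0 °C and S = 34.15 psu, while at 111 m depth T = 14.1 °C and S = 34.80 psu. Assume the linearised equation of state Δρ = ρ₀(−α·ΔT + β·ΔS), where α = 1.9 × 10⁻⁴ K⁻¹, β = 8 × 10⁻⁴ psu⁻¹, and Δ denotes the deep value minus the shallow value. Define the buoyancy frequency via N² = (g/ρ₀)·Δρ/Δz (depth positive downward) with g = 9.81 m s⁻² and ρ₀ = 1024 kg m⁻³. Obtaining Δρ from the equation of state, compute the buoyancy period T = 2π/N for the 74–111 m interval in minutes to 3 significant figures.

ΔT = -3.9 K, ΔS = +0.65 psu (deep − shallow).
Δρ/ρ₀ = −αΔT + βΔS = 7.41 × 10⁻⁴ + 5.20 × 10⁻⁴ = 1.261 × 10⁻³, so Δρ ≈ 1.291 kg m⁻³.
N² = (g/ρ₀)·Δρ/Δz = g·(Δρ/ρ₀)/Δz = 9.81 × 1.261 × 10⁻³ / 37 = 3.3434 × 10⁻⁴ s⁻².
N = √(3.3434 × 10⁻⁴) = 0.018285 rad s⁻¹ → T = 2π/N = 343.63 s = 5.7272 min ≈ 5.73 min.

5.73 min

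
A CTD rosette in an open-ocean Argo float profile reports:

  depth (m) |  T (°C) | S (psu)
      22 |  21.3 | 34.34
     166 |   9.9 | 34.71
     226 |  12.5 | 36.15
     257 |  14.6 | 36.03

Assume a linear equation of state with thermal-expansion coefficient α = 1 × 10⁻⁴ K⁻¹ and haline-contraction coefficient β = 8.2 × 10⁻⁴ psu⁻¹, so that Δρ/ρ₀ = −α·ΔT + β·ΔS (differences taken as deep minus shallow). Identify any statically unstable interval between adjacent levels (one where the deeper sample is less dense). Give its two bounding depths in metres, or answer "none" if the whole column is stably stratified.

Evaluate Δρ/ρ₀ = −αΔT + βΔS across each adjacent pair:
  22–166 m: −αΔT+βΔS = −(1 × 10⁻⁴)(-11.4)+(8.2 × 10⁻⁴)(+0.37) = 1.4 × 10⁻³ → stable
  166–226 m: −αΔT+βΔS = −(1 × 10⁻⁴)(+2.6)+(8.2 × 10⁻⁴)(+1.44) = 9.2 × 10⁻⁴ → stable
  226–257 m: −αΔT+βΔS = −(1 × 10⁻⁴)(+2.1)+(8.2 × 10⁻⁴)(-0.12) = -3.1 × 10⁻⁴ → UNSTABLE
The 226–257 m interval has Δρ < 0: lighter water underlies denser water.

226–257 m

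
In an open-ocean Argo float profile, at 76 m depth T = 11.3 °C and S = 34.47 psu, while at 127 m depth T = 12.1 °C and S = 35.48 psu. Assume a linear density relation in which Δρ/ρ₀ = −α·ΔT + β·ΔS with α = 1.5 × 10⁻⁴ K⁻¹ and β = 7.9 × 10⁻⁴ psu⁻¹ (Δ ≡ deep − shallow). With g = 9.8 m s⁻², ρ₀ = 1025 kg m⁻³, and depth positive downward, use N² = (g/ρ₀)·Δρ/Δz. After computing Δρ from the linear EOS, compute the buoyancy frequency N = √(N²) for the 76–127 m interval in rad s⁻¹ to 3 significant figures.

ΔT = +0.8 K, ΔS = +1.01 psu (deep − shallow).
Δρ/ρ₀ = −αΔT + βΔS = -1.20 × 10⁻⁴ + 7.979 × 10⁻⁴ = 6.779 × 10⁻⁴, so Δρ ≈ 0.6948 kg m⁻³.
N² = (g/ρ₀)·Δρ/Δz = g·(Δρ/ρ₀)/Δz = 9.8 × 6.779 × 10⁻⁴ / 51 = 1.3026 × 10⁻⁴ s⁻².
N = √(1.3026 × 10⁻⁴) = 0.011413 rad s⁻¹ ≈ 0.0114 rad s⁻¹.

0.0114 rad s⁻¹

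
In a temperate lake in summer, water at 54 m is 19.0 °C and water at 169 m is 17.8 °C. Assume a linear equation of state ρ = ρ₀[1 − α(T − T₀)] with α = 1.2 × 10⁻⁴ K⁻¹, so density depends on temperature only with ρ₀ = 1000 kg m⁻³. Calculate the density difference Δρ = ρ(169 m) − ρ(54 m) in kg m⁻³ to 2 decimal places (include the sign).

+0.14 kg m⁻³

ΔT = -1.2 K, Δρ/ρ₀ = −αΔT = 1.44 × 10⁻⁴.
Δρ = 1000 × (1.44 × 10⁻⁴) = +0.14 kg m⁻³.
Positive Δρ: denser below, stable.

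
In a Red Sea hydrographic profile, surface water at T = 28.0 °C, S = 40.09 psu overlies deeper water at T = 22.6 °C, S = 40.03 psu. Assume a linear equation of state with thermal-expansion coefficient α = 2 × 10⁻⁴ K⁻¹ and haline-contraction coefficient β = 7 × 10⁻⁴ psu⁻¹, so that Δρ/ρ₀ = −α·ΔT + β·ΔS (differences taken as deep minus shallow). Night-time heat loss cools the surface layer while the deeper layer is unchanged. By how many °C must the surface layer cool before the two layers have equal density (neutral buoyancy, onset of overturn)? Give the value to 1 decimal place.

Neutral buoyancy requires Δρ = 0, i.e. −α(T_deep − T_surf′) + β(S_deep − S_surf) = 0.
T_surf′ = T_deep − (β/α)·ΔS = 22.6 − (7 × 10⁻⁴/2 × 10⁻⁴)·(-0.06) = 22.810 °C.
Cooling required: 28.0 − (22.810) = 5.190 °C.

5.2 °C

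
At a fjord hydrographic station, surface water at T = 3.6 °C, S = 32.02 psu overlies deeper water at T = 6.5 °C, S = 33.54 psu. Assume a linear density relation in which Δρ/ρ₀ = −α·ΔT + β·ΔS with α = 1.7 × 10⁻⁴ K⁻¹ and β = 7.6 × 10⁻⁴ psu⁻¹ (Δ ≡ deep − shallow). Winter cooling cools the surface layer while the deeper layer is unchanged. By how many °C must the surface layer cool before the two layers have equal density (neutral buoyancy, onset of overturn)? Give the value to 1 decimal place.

Neutral buoyancy requires Δρ = 0, i.e. −α(T_deep − T_surf′) + β(S_deep − S_surf) = 0.
T_surf′ = T_deep − (β/α)·ΔS = 6.5 − (7.6 × 10⁻⁴/1.7 × 10⁻⁴)·(+1.52) = -0.295 °C.
Cooling required: 3.6 − (-0.295) = 3.895 °C.

3.9 °C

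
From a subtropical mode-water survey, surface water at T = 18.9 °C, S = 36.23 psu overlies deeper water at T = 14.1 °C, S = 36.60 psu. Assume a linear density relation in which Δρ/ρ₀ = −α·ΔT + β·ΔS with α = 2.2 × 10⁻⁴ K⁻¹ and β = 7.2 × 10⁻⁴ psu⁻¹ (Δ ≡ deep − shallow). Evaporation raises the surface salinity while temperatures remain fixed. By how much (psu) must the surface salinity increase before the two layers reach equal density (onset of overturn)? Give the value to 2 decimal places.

1.84 psu

Neutral buoyancy requires −α(T_deep − T_surf) + β(S_deep − S_surf′) = 0.
S_surf′ = S_deep − (α/β)·ΔT = 36.60 − (2.2 × 10⁻⁴/7.2 × 10⁻⁴)·(-4.8) = 38.0667 psu.
Increase required: 38.0667 − 36.23 = 1.8367 psu.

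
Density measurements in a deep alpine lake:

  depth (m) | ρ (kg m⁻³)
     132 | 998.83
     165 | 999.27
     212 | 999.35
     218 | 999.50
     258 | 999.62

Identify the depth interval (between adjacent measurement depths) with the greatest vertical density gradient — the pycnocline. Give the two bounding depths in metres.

212–218 m

Compute the density gradient over each adjacent pair:
  132–165 m: Δρ/Δz = 0.44/33 = 0.013 kg m⁻⁴
  165–212 m: Δρ/Δz = 0.08/47 = 1.7 × 10⁻³ kg m⁻⁴
  212–218 m: Δρ/Δz = 0.15/6 = 0.025 kg m⁻⁴
  218–258 m: Δρ/Δz = 0.12/40 = 3.0 × 10⁻³ kg m⁻⁴
The largest gradient is in the 212–218 m interval — the pycnocline.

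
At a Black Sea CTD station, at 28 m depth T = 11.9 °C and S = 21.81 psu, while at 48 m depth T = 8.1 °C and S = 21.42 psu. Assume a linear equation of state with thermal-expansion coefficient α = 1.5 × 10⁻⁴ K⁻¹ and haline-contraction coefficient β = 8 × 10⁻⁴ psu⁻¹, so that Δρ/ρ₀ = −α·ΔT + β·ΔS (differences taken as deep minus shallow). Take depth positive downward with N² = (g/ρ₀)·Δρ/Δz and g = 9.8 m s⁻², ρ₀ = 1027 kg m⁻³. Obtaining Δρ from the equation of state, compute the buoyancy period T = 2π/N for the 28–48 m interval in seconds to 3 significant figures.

ΔT = -3.8 K, ΔS = -0.39 psu (deep − shallow).
Δρ/ρ₀ = −αΔT + βΔS = 5.70 × 10⁻⁴ − 3.12 × 10⁻⁴ = 2.58 × 10⁻⁴, so Δρ ≈ 0.2650 kg m⁻³.
N² = (g/ρ₀)·Δρ/Δz = g·(Δρ/ρ₀)/Δz = 9.8 × 2.58 × 10⁻⁴ / 20 = 1.2642 × 10⁻⁴ s⁻².
N = √(1.2642 × 10⁻⁴) = 0.011244 rad s⁻¹ → T = 2π/N = 558.80 s ≈ 559 s.

559 s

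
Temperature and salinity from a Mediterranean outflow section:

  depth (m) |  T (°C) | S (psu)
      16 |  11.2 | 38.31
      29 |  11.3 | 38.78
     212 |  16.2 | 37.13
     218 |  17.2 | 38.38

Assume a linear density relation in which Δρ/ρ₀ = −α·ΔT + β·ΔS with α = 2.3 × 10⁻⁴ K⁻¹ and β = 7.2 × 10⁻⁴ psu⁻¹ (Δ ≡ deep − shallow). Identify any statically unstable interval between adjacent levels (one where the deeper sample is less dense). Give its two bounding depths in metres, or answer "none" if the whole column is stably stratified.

Evaluate Δρ/ρ₀ = −αΔT + βΔS across each adjacent pair:
  16–29 m: −αΔT+βΔS = −(2.3 × 10⁻⁴)(+0.1)+(7.2 × 10⁻⁴)(+0.47) = 3.2 × 10⁻⁴ → stable
  29–212 m: −αΔT+βΔS = −(2.3 × 10⁻⁴)(+4.9)+(7.2 × 10⁻⁴)(-1.65) = -2.3 × 10⁻³ → UNSTABLE
  212–218 m: −αΔT+βΔS = −(2.3 × 10⁻⁴)(+1.0)+(7.2 × 10⁻⁴)(+1.25) = 6.7 × 10⁻⁴ → stable
The 29–212 m interval has Δρ < 0: lighter water underlies denser water.

29–212 m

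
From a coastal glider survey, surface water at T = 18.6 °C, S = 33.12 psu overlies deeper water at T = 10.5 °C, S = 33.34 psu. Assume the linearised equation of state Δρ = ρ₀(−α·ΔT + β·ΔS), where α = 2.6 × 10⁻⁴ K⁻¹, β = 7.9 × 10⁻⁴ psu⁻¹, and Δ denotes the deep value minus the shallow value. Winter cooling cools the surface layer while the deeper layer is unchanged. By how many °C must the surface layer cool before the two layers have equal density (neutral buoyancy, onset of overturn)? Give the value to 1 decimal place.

8.8 °C

Neutral buoyancy requires Δρ = 0, i.e. −α(T_deep − T_surf′) + β(S_deep − S_surf) = 0.
T_surf′ = T_deep − (β/α)·ΔS = 10.5 − (7.9 × 10⁻⁴/2.6 × 10⁻⁴)·(+0.22) = 9.832 °C.
Cooling required: 18.6 − (9.832) = 8.768 °C.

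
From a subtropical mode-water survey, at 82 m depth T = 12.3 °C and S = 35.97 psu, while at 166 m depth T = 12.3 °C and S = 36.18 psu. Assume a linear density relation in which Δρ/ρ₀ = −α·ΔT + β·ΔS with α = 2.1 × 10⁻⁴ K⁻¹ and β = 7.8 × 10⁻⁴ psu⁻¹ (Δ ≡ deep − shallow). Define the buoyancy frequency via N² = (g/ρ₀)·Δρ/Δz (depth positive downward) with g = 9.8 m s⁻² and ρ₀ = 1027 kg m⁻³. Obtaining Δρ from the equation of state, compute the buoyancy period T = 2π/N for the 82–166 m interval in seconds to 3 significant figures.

ΔT = +0.0 K, ΔS = +0.21 psu (deep − shallow).
Δρ/ρ₀ = −αΔT + βΔS = 0 + 1.638 × 10⁻⁴ = 1.638 × 10⁻⁴, so Δρ ≈ 0.1682 kg m⁻³.
N² = (g/ρ₀)·Δρ/Δz = g·(Δρ/ρ₀)/Δz = 9.8 × 1.638 × 10⁻⁴ / 84 = 1.9110 × 10⁻⁵ s⁻².
N = √(1.9110 × 10⁻⁵) = 4.3715 × 10⁻³ rad s⁻¹ → T = 2π/N = 1.4373 × 10³ s ≈ 1.44 × 10³ s.

1.44 × 10³ s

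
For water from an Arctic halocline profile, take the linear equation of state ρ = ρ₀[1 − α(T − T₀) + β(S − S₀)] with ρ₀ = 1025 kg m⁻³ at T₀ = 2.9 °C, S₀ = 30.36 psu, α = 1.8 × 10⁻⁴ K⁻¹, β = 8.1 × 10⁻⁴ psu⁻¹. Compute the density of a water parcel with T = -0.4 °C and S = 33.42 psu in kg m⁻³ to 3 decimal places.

1028.149 kg m⁻³

T − T₀ = -3.3 K, S − S₀ = +3.06 psu.
Bracket = 1 − α·(-3.3) + β·(+3.06) = 1 + (3.0726 × 10⁻³) = 1.0030726.
ρ = 1025 × 1.0030726 = 1028.149 kg m⁻³.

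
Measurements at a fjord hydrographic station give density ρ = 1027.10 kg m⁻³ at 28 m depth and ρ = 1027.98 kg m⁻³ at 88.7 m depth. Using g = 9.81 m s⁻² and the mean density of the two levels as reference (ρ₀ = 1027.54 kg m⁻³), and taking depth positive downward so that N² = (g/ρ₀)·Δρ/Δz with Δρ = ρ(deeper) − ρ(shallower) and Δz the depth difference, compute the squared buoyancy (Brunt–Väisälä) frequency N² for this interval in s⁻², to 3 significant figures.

1.38 × 10⁻⁴ s⁻²

Δρ = 1027.98 − 1027.10 = 0.88 kg m⁻³ over Δz = 88.7 − 28 = 60.7 m.
N² = (9.81/1027.54) × (0.88/60.7) = 1.3841 × 10⁻⁴ s⁻² ≈ 1.38 × 10⁻⁴ s⁻².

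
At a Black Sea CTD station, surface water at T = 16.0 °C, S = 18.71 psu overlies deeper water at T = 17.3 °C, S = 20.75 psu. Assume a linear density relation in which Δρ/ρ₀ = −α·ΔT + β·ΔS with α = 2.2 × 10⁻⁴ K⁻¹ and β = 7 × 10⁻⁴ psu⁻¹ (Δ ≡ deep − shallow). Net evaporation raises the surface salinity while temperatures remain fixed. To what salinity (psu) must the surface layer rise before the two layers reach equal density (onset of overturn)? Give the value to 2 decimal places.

Neutral buoyancy requires −α(T_deep − T_surf) + β(S_deep − S_surf′) = 0.
S_surf′ = S_deep − (α/β)·ΔT = 20.75 − (2.2 × 10⁻⁴/7 × 10⁻⁴)·(+1.3) = 20.3414 psu.
Increase required: 20.3414 − 18.71 = 1.6314 psu.

20.34 psu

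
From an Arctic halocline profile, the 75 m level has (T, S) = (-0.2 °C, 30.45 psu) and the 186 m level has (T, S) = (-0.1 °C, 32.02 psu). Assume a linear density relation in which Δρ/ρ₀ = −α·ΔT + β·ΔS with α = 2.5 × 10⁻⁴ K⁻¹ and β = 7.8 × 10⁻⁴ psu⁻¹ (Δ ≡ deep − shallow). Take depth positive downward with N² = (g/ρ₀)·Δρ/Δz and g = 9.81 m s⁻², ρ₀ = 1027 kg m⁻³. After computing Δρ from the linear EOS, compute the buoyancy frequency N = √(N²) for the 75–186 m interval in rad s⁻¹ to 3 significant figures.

0.0103 rad s⁻¹

ΔT = +0.1 K, ΔS = +1.57 psu (deep − shallow).
Δρ/ρ₀ = −αΔT + βΔS = -2.50 × 10⁻⁵ + 1.2246 × 10⁻³ = 1.1996 × 10⁻³, so Δρ ≈ 1.232 kg m⁻³.
N² = (g/ρ₀)·Δρ/Δz = g·(Δρ/ρ₀)/Δz = 9.81 × 1.1996 × 10⁻³ / 111 = 1.0602 × 10⁻⁴ s⁻².
N = √(1.0602 × 10⁻⁴) = 0.010297 rad s⁻¹ ≈ 0.0103 rad s⁻¹.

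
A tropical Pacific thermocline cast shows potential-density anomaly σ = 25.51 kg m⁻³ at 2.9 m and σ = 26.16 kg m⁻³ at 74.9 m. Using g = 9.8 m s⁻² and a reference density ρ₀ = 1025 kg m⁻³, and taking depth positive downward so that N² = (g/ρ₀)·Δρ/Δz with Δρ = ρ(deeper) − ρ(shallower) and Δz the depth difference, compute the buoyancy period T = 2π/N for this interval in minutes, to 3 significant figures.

11.3 min

Δρ = 1026.16 − 1025.51 = 0.65 kg m⁻³ over Δz = 74.9 − 2.9 = 72 m.
N² = (9.8/1025) × (0.65/72) = 8.6314 × 10⁻⁵ s⁻².
N = √(8.6314 × 10⁻⁵) = 9.2905 × 10⁻³ rad s⁻¹, so T = 2π/N = 676.30 s = 11.272 min ≈ 11.3 min.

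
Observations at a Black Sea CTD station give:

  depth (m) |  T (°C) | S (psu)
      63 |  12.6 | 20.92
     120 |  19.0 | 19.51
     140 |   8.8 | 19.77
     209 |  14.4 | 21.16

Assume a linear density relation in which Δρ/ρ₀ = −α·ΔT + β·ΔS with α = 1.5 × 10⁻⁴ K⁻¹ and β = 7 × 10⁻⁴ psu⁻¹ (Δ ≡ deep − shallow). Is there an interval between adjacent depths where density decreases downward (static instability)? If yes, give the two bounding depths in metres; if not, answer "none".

Evaluate Δρ/ρ₀ = −αΔT + βΔS across each adjacent pair:
  63–120 m: −αΔT+βΔS = −(1.5 × 10⁻⁴)(+6.4)+(7 × 10⁻⁴)(-1.41) = -1.9 × 10⁻³ → UNSTABLE
  120–140 m: −αΔT+βΔS = −(1.5 × 10⁻⁴)(-10.2)+(7 × 10⁻⁴)(+0.26) = 1.7 × 10⁻³ → stable
  140–209 m: −αΔT+βΔS = −(1.5 × 10⁻⁴)(+5.6)+(7 × 10⁻⁴)(+1.39) = 1.3 × 10⁻⁴ → stable
The 63–120 m interval has Δρ < 0: lighter water underlies denser water.

63–120 m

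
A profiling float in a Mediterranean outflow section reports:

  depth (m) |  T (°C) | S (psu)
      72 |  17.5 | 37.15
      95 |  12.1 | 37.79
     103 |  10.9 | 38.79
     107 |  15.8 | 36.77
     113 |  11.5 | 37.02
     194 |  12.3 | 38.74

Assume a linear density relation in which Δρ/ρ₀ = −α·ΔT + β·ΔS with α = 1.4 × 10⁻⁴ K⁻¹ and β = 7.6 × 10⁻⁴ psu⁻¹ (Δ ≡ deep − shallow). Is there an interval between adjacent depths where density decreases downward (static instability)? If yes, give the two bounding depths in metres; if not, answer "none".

Evaluate Δρ/ρ₀ = −αΔT + βΔS across each adjacent pair:
  72–95 m: −αΔT+βΔS = −(1.4 × 10⁻⁴)(-5.4)+(7.6 × 10⁻⁴)(+0.64) = 1.2 × 10⁻³ → stable
  95–103 m: −αΔT+βΔS = −(1.4 × 10⁻⁴)(-1.2)+(7.6 × 10⁻⁴)(+1.00) = 9.3 × 10⁻⁴ → stable
  103–107 m: −αΔT+βΔS = −(1.4 × 10⁻⁴)(+4.9)+(7.6 × 10⁻⁴)(-2.02) = -2.2 × 10⁻³ → UNSTABLE
  107–113 m: −αΔT+βΔS = −(1.4 × 10⁻⁴)(-4.3)+(7.6 × 10⁻⁴)(+0.25) = 7.9 × 10⁻⁴ → stable
  113–194 m: −αΔT+βΔS = −(1.4 × 10⁻⁴)(+0.8)+(7.6 × 10⁻⁴)(+1.72) = 1.2 × 10⁻³ → stable
The 103–107 m interval has Δρ < 0: lighter water underlies denser water.

103–107 m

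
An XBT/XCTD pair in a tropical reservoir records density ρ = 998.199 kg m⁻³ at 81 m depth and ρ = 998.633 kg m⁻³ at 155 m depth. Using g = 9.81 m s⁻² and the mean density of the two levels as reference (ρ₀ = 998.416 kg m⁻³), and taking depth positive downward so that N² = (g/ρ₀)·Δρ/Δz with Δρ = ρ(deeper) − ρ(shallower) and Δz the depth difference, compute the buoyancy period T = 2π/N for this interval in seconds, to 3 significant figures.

Δρ = 998.633 − 998.199 = 0.434 kg m⁻³ over Δz = 155 − 81 = 74 m.
N² = (9.81/998.416) × (0.434/74) = 5.7626 × 10⁻⁵ s⁻².
N = √(5.7626 × 10⁻⁵) = 7.5912 × 10⁻³ rad s⁻¹, so T = 2π/N = 827.69 s ≈ 828 s.
Since Δρ > 0 the layer is stably stratified.

828 s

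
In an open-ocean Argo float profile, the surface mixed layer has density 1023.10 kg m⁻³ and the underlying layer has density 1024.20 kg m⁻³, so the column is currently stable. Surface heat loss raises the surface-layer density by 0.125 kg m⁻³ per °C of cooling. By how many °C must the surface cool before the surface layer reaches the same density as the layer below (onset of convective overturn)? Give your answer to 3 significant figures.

Density deficit of the surface layer: 1024.20 − 1023.10 = 1.1 kg m⁻³.
Required change = 1.1 / 0.125 = 8.80 °C.

8.80 °C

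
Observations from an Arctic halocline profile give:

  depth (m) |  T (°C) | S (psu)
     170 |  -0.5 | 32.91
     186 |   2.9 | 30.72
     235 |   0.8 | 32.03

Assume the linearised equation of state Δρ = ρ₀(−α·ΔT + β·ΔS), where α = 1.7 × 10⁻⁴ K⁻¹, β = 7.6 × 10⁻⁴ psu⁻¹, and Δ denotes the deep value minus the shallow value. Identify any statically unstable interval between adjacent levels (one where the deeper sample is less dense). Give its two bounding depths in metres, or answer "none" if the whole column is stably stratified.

170–186 m

Evaluate Δρ/ρ₀ = −αΔT + βΔS across each adjacent pair:
  170–186 m: −αΔT+βΔS = −(1.7 × 10⁻⁴)(+3.4)+(7.6 × 10⁻⁴)(-2.19) = -2.2 × 10⁻³ → UNSTABLE
  186–235 m: −αΔT+βΔS = −(1.7 × 10⁻⁴)(-2.1)+(7.6 × 10⁻⁴)(+1.31) = 1.4 × 10⁻³ → stable
The 170–186 m interval has Δρ < 0: lighter water underlies denser water.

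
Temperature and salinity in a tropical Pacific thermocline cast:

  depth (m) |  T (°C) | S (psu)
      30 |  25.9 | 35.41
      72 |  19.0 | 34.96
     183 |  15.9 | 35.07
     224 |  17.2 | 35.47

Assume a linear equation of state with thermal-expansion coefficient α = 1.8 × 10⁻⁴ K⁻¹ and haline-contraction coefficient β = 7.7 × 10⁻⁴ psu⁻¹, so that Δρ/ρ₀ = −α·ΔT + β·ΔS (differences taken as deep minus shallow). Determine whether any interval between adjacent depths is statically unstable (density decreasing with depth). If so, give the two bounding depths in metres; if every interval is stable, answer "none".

none

Evaluate Δρ/ρ₀ = −αΔT + βΔS across each adjacent pair:
  30–72 m: −αΔT+βΔS = −(1.8 × 10⁻⁴)(-6.9)+(7.7 × 10⁻⁴)(-0.45) = 9.0 × 10⁻⁴ → stable
  72–183 m: −αΔT+βΔS = −(1.8 × 10⁻⁴)(-3.1)+(7.7 × 10⁻⁴)(+0.11) = 6.4 × 10⁻⁴ → stable
  183–224 m: −αΔT+βΔS = −(1.8 × 10⁻⁴)(+1.3)+(7.7 × 10⁻⁴)(+0.40) = 7.4 × 10⁻⁵ → stable
Every interval has Δρ > 0: the column is stably stratified throughout.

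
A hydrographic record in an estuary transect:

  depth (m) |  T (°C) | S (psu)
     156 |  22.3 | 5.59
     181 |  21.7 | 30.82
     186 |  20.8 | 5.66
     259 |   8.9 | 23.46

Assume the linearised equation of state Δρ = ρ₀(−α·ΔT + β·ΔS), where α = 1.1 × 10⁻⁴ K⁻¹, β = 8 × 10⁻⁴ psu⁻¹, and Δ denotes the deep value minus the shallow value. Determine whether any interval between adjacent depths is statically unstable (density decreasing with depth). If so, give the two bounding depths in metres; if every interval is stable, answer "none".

181–186 m

Evaluate Δρ/ρ₀ = −αΔT + βΔS across each adjacent pair:
  156–181 m: −αΔT+βΔS = −(1.1 × 10⁻⁴)(-0.6)+(8 × 10⁻⁴)(+25.23) = 0.020 → stable
  181–186 m: −αΔT+βΔS = −(1.1 × 10⁻⁴)(-0.9)+(8 × 10⁻⁴)(-25.16) = -0.020 → UNSTABLE
  186–259 m: −αΔT+βΔS = −(1.1 × 10⁻⁴)(-11.9)+(8 × 10⁻⁴)(+17.80) = 0.016 → stable
The 181–186 m interval has Δρ < 0: lighter water underlies denser water.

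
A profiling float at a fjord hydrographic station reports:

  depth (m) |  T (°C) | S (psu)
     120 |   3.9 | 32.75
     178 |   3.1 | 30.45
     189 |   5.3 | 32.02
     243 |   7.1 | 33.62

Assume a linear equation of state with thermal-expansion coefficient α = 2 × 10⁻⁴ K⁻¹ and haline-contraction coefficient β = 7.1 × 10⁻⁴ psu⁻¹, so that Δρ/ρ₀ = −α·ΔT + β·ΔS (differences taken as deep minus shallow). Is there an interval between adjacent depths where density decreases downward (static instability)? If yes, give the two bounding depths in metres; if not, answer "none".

120–178 m

Evaluate Δρ/ρ₀ = −αΔT + βΔS across each adjacent pair:
  120–178 m: −αΔT+βΔS = −(2 × 10⁻⁴)(-0.8)+(7.1 × 10⁻⁴)(-2.30) = -1.5 × 10⁻³ → UNSTABLE
  178–189 m: −αΔT+βΔS = −(2 × 10⁻⁴)(+2.2)+(7.1 × 10⁻⁴)(+1.57) = 6.7 × 10⁻⁴ → stable
  189–243 m: −αΔT+βΔS = −(2 × 10⁻⁴)(+1.8)+(7.1 × 10⁻⁴)(+1.60) = 7.8 × 10⁻⁴ → stable
The 120–178 m interval has Δρ < 0: lighter water underlies denser water.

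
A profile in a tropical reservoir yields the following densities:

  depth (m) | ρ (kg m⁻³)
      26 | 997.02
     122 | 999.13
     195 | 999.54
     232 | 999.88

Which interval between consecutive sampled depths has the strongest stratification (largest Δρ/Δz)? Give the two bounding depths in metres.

Compute the density gradient over each adjacent pair:
  26–122 m: Δρ/Δz = 2.11/96 = 0.022 kg m⁻⁴
  122–195 m: Δρ/Δz = 0.41/73 = 5.6 × 10⁻³ kg m⁻⁴
  195–232 m: Δρ/Δz = 0.34/37 = 9.2 × 10⁻³ kg m⁻⁴
The largest gradient is in the 26–122 m interval — the pycnocline.

26–122 m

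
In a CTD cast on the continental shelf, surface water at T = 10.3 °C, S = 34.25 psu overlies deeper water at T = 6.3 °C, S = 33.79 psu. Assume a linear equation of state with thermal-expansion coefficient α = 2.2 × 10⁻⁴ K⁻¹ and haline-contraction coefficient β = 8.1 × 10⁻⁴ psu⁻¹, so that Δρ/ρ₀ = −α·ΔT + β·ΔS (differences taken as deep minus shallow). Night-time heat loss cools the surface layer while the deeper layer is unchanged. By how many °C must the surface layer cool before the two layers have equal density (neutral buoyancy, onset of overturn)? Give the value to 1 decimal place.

Neutral buoyancy requires Δρ = 0, i.e. −α(T_deep − T_surf′) + β(S_deep − S_surf) = 0.
T_surf′ = T_deep − (β/α)·ΔS = 6.3 − (8.1 × 10⁻⁴/2.2 × 10⁻⁴)·(-0.46) = 7.994 °C.
Cooling required: 10.3 − (7.994) = 2.306 °C.

2.3 °C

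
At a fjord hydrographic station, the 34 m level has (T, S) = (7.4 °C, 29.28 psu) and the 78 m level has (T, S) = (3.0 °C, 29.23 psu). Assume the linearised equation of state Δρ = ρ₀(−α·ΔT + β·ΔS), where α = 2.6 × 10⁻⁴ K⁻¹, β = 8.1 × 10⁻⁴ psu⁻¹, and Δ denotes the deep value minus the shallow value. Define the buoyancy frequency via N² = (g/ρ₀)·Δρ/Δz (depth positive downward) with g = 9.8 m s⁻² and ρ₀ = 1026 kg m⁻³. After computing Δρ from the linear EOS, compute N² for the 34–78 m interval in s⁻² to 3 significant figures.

2.46 × 10⁻⁴ s⁻²

ΔT = -4.4 K, ΔS = -0.05 psu (deep − shallow).
Δρ/ρ₀ = −αΔT + βΔS = 1.144 × 10⁻³ − 4.05 × 10⁻⁵ = 1.1035 × 10⁻³, so Δρ ≈ 1.132 kg m⁻³.
N² = (g/ρ₀)·Δρ/Δz = g·(Δρ/ρ₀)/Δz = 9.8 × 1.1035 × 10⁻³ / 44 = 2.4578 × 10⁻⁴ s⁻² ≈ 2.46 × 10⁻⁴ s⁻².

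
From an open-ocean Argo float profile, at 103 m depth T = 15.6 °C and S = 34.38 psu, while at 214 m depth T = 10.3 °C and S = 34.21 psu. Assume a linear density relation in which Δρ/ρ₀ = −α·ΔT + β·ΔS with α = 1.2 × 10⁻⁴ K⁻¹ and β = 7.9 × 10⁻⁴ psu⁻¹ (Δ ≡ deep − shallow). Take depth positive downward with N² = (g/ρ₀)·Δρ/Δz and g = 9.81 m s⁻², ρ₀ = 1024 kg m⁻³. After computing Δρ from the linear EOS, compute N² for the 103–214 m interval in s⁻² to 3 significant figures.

ΔT = -5.3 K, ΔS = -0.17 psu (deep − shallow).
Δρ/ρ₀ = −αΔT + βΔS = 6.36 × 10⁻⁴ − 1.343 × 10⁻⁴ = 5.017 × 10⁻⁴, so Δρ ≈ 0.5137 kg m⁻³.
N² = (g/ρ₀)·Δρ/Δz = g·(Δρ/ρ₀)/Δz = 9.81 × 5.017 × 10⁻⁴ / 111 = 4.4339 × 10⁻⁵ s⁻² ≈ 4.43 × 10⁻⁵ s⁻².

4.43 × 10⁻⁵ s⁻²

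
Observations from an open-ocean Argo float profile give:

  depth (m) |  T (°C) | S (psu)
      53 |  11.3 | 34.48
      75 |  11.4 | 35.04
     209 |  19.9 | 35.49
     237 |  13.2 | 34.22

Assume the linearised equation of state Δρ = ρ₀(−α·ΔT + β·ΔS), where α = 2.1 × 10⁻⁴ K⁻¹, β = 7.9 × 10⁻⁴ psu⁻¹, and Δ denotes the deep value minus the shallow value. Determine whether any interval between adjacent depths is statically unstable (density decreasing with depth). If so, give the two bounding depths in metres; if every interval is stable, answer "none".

Evaluate Δρ/ρ₀ = −αΔT + βΔS across each adjacent pair:
  53–75 m: −αΔT+βΔS = −(2.1 × 10⁻⁴)(+0.1)+(7.9 × 10⁻⁴)(+0.56) = 4.2 × 10⁻⁴ → stable
  75–209 m: −αΔT+βΔS = −(2.1 × 10⁻⁴)(+8.5)+(7.9 × 10⁻⁴)(+0.45) = -1.4 × 10⁻³ → UNSTABLE
  209–237 m: −αΔT+βΔS = −(2.1 × 10⁻⁴)(-6.7)+(7.9 × 10⁻⁴)(-1.27) = 4.0 × 10⁻⁴ → stable
The 75–209 m interval has Δρ < 0: lighter water underlies denser water.

75–209 m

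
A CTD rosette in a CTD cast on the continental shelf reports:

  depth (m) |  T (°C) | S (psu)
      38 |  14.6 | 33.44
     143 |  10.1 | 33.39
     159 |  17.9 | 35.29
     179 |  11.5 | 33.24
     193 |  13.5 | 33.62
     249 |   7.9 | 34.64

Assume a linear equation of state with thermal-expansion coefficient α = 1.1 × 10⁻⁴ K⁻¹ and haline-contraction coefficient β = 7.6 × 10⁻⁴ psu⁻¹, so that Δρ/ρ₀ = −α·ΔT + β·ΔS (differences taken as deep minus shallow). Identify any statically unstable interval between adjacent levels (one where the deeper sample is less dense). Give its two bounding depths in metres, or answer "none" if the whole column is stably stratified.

Evaluate Δρ/ρ₀ = −αΔT + βΔS across each adjacent pair:
  38–143 m: −αΔT+βΔS = −(1.1 × 10⁻⁴)(-4.5)+(7.6 × 10⁻⁴)(-0.05) = 4.6 × 10⁻⁴ → stable
  143–159 m: −αΔT+βΔS = −(1.1 × 10⁻⁴)(+7.8)+(7.6 × 10⁻⁴)(+1.90) = 5.9 × 10⁻⁴ → stable
  159–179 m: −αΔT+βΔS = −(1.1 × 10⁻⁴)(-6.4)+(7.6 × 10⁻⁴)(-2.05) = -8.5 × 10⁻⁴ → UNSTABLE
  179–193 m: −αΔT+βΔS = −(1.1 × 10⁻⁴)(+2.0)+(7.6 × 10⁻⁴)(+0.38) = 6.9 × 10⁻⁵ → stable
  193–249 m: −αΔT+βΔS = −(1.1 × 10⁻⁴)(-5.6)+(7.6 × 10⁻⁴)(+1.02) = 1.4 × 10⁻³ → stable
The 159–179 m interval has Δρ < 0: lighter water underlies denser water.

159–179 m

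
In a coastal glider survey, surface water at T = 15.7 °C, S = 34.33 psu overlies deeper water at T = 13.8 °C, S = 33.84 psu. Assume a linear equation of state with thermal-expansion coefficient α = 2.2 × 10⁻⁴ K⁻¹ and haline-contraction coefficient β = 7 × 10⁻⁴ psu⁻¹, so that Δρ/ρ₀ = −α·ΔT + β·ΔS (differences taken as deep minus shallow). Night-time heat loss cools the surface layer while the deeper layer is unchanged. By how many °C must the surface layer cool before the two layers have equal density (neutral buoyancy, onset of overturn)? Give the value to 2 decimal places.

0.34 °C

Neutral buoyancy requires Δρ = 0, i.e. −α(T_deep − T_surf′) + β(S_deep − S_surf) = 0.
T_surf′ = T_deep − (β/α)·ΔS = 13.8 − (7 × 10⁻⁴/2.2 × 10⁻⁴)·(-0.49) = 15.3591 °C.
Cooling required: 15.7 − (15.3591) = 0.3409 °C.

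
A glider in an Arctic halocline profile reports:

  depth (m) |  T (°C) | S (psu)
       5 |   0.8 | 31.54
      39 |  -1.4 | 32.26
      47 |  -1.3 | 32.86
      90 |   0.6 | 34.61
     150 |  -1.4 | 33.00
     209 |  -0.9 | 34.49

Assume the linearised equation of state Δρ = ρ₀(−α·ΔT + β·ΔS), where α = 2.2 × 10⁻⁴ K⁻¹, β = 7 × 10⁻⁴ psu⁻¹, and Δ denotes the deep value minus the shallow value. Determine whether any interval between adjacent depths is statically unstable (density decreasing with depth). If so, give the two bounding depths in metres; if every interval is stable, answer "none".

Evaluate Δρ/ρ₀ = −αΔT + βΔS across each adjacent pair:
  5–39 m: −αΔT+βΔS = −(2.2 × 10⁻⁴)(-2.2)+(7 × 10⁻⁴)(+0.72) = 9.9 × 10⁻⁴ → stable
  39–47 m: −αΔT+βΔS = −(2.2 × 10⁻⁴)(+0.1)+(7 × 10⁻⁴)(+0.60) = 4.0 × 10⁻⁴ → stable
  47–90 m: −αΔT+βΔS = −(2.2 × 10⁻⁴)(+1.9)+(7 × 10⁻⁴)(+1.75) = 8.1 × 10⁻⁴ → stable
  90–150 m: −αΔT+βΔS = −(2.2 × 10⁻⁴)(-2.0)+(7 × 10⁻⁴)(-1.61) = -6.9 × 10⁻⁴ → UNSTABLE
  150–209 m: −αΔT+βΔS = −(2.2 × 10⁻⁴)(+0.5)+(7 × 10⁻⁴)(+1.49) = 9.3 × 10⁻⁴ → stable
The 90–150 m interval has Δρ < 0: lighter water underlies denser water.

90–150 m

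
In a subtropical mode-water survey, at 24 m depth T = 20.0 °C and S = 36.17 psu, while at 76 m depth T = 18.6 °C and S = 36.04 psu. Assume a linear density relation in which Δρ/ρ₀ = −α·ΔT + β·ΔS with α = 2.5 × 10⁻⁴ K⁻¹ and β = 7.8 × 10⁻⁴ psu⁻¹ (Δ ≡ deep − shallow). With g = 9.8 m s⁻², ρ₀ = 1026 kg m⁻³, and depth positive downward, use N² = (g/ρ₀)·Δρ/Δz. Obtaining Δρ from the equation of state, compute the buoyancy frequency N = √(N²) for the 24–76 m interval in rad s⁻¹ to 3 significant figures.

ΔT = -1.4 K, ΔS = -0.13 psu (deep − shallow).
Δρ/ρ₀ = −αΔT + βΔS = 3.50 × 10⁻⁴ − 1.014 × 10⁻⁴ = 2.486 × 10⁻⁴, so Δρ ≈ 0.2551 kg m⁻³.
N² = (g/ρ₀)·Δρ/Δz = g·(Δρ/ρ₀)/Δz = 9.8 × 2.486 × 10⁻⁴ / 52 = 4.6852 × 10⁻⁵ s⁻².
N = √(4.6852 × 10⁻⁵) = 6.8449 × 10⁻³ rad s⁻¹ ≈ 6.84 × 10⁻³ rad s⁻¹.

6.84 × 10⁻³ rad s⁻¹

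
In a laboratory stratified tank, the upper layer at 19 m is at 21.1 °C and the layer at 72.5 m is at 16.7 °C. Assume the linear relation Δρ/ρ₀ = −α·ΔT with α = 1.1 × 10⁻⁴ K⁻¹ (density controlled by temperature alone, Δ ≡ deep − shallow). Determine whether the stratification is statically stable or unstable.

ΔT = 16.7 − 21.1 = -4.4 K, so Δρ/ρ₀ = −αΔT = 4.84 × 10⁻⁴.
Δρ/ρ₀ > 0, so Δρ > 0: deeper water is denser → statically stable.

stable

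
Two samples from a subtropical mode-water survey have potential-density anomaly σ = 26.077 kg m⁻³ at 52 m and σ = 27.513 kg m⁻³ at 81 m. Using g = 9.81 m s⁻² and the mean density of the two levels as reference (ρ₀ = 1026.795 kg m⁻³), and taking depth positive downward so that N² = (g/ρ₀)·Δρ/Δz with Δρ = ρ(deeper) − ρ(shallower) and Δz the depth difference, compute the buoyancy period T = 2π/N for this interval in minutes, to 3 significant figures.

4.81 min

Δρ = 1027.513 − 1026.077 = 1.436 kg m⁻³ over Δz = 81 − 52 = 29 m.
N² = (9.81/1026.795) × (1.436/29) = 4.7309 × 10⁻⁴ s⁻².
N = √(4.7309 × 10⁻⁴) = 0.021751 rad s⁻¹, so T = 2π/N = 288.87 s = 4.8145 min ≈ 4.81 min.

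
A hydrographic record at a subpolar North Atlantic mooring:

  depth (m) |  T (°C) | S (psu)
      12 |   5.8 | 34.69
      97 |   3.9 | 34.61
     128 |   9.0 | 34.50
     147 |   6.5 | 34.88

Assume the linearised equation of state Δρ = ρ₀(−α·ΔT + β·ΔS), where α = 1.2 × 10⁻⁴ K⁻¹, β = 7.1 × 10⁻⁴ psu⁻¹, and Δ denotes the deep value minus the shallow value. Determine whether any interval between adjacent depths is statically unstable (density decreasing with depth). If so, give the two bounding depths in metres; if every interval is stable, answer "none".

Evaluate Δρ/ρ₀ = −αΔT + βΔS across each adjacent pair:
  12–97 m: −αΔT+βΔS = −(1.2 × 10⁻⁴)(-1.9)+(7.1 × 10⁻⁴)(-0.08) = 1.7 × 10⁻⁴ → stable
  97–128 m: −αΔT+βΔS = −(1.2 × 10⁻⁴)(+5.1)+(7.1 × 10⁻⁴)(-0.11) = -6.9 × 10⁻⁴ → UNSTABLE
  128–147 m: −αΔT+βΔS = −(1.2 × 10⁻⁴)(-2.5)+(7.1 × 10⁻⁴)(+0.38) = 5.7 × 10⁻⁴ → stable
The 97–128 m interval has Δρ < 0: lighter water underlies denser water.

97–128 m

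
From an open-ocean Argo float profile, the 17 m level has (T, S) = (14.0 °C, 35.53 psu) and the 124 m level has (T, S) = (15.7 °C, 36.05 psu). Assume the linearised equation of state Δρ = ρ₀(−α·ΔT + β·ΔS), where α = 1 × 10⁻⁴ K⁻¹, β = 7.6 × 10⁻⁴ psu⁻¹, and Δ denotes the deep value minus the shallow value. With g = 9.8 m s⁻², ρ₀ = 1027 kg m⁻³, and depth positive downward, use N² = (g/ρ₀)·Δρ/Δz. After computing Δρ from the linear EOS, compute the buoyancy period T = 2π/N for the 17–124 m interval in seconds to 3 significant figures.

1.38 × 10³ s

ΔT = +1.7 K, ΔS = +0.52 psu (deep − shallow).
Δρ/ρ₀ = −αΔT + βΔS = -1.70 × 10⁻⁴ + 3.952 × 10⁻⁴ = 2.252 × 10⁻⁴, so Δρ ≈ 0.2313 kg m⁻³.
N² = (g/ρ₀)·Δρ/Δz = g·(Δρ/ρ₀)/Δz = 9.8 × 2.252 × 10⁻⁴ / 107 = 2.0626 × 10⁻⁵ s⁻².
N = √(2.0626 × 10⁻⁵) = 4.5416 × 10⁻³ rad s⁻¹ → T = 2π/N = 1.3835 × 10³ s ≈ 1.38 × 10³ s.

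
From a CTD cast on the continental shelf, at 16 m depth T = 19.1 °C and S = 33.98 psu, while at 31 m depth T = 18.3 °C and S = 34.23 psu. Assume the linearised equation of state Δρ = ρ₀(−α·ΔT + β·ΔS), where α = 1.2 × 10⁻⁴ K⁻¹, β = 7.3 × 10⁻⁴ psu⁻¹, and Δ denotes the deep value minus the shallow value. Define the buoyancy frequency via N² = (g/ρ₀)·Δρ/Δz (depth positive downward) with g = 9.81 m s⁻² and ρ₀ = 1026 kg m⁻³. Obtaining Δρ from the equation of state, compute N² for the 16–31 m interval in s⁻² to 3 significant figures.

1.82 × 10⁻⁴ s⁻²

ΔT = -0.8 K, ΔS = +0.25 psu (deep − shallow).
Δρ/ρ₀ = −αΔT + βΔS = 9.60 × 10⁻⁵ + 1.825 × 10⁻⁴ = 2.785 × 10⁻⁴, so Δρ ≈ 0.2857 kg m⁻³.
N² = (g/ρ₀)·Δρ/Δz = g·(Δρ/ρ₀)/Δz = 9.81 × 2.785 × 10⁻⁴ / 15 = 1.8214 × 10⁻⁴ s⁻² ≈ 1.82 × 10⁻⁴ s⁻².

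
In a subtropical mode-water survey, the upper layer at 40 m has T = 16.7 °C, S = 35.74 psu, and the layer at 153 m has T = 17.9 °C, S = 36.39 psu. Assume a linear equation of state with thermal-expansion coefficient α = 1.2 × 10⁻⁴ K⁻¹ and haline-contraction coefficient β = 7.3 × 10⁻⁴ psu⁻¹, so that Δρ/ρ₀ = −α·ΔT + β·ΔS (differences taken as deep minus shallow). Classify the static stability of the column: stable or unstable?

ΔT = 17.9 − 16.7 = +1.2 K and ΔS = 36.39 − 35.74 = +0.65 psu (deep − shallow).
−αΔT = -1.44 × 10⁻⁴; βΔS = 4.745 × 10⁻⁴; sum Δρ/ρ₀ = 3.305 × 10⁻⁴.
Δρ/ρ₀ > 0, so Δρ > 0: deeper water is denser → statically stable.

stable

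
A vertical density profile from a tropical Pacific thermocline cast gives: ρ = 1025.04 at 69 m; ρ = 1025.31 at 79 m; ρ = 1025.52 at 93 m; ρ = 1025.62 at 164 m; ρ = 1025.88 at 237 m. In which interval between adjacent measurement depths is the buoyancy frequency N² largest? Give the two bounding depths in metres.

69–79 m

Compute the density gradient over each adjacent pair:
  69–79 m: Δρ/Δz = 0.27/10 = 0.027 kg m⁻⁴
  79–93 m: Δρ/Δz = 0.21/14 = 0.015 kg m⁻⁴
  93–164 m: Δρ/Δz = 0.10/71 = 1.4 × 10⁻³ kg m⁻⁴
  164–237 m: Δρ/Δz = 0.26/73 = 3.6 × 10⁻³ kg m⁻⁴
The largest gradient is in the 69–79 m interval — the pycnocline.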